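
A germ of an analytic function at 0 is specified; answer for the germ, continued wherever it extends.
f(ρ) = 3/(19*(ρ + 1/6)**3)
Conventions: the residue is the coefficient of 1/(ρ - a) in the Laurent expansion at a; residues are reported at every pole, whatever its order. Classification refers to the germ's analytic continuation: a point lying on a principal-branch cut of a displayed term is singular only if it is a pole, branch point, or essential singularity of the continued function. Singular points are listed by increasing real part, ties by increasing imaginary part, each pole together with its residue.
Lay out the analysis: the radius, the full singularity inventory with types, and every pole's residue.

Radius of convergence at 0: 1/6.
At -1/6: a pole of order 3; residue 0.

Denominator factor (ρ + 1/6)^3: pole of order 3 at -1/6, modulus 1/6.
The radius of convergence is the smallest modulus among the singular points: 1/6.
At the order-3 pole -1/6 set g(ρ) = (ρ - (-1/6))^3*f(ρ) = 3/19.
Order-3 pole: residue = g''(a)/2; g''(-1/6) = 0, so the residue is 0.


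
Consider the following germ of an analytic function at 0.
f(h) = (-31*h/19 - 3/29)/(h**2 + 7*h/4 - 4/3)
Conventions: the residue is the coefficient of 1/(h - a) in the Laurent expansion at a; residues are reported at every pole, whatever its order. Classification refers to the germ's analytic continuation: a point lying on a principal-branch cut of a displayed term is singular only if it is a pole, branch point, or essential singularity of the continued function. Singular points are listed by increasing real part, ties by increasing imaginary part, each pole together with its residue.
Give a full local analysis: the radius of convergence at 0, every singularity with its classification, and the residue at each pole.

Denominator factor (h**2 + 7*h/4 - 4/3): discriminant 403/48, real irrational roots -7/8 + (1/24)*sqrt(1209) and -7/8 - (1/24)*sqrt(1209); poles of order 1, moduli -7/8 + (1/24)*sqrt(1209) and 7/8 + (1/24)*sqrt(1209).
The radius of convergence is the smallest modulus among the singular points: -7/8 + (1/24)*sqrt(1209).
The factor h**2 + 7*h/4 - 4/3 splits as (h - a)(h - a') with a = -7/8 - (1/24)*sqrt(1209), a' = -7/8 + (1/24)*sqrt(1209). At the order-1 pole a set g(h) = (h - a)*f(h) = [-31*h/19 - 3/29] / (h - a').
Simple pole: residue = g(a) at a = -7/8 - (1/24)*sqrt(1209), which is -31/38 - (449/34162)*sqrt(1209).
The factor h**2 + 7*h/4 - 4/3 splits as (h - a)(h - a') with a = -7/8 + (1/24)*sqrt(1209), a' = -7/8 - (1/24)*sqrt(1209). At the order-1 pole a set g(h) = (h - a)*f(h) = [-31*h/19 - 3/29] / (h - a').
Simple pole: residue = g(a) at a = -7/8 + (1/24)*sqrt(1209), which is -31/38 + (449/34162)*sqrt(1209).
List the singular points by increasing real part (a conjugate pair: the negative imaginary part first).

Radius of convergence at 0: -7/8 + (1/24)*sqrt(1209).
At -7/8 - (1/24)*sqrt(1209): a pole of order 1; residue -31/38 - (449/34162)*sqrt(1209).
At -7/8 + (1/24)*sqrt(1209): a pole of order 1; residue -31/38 + (449/34162)*sqrt(1209).


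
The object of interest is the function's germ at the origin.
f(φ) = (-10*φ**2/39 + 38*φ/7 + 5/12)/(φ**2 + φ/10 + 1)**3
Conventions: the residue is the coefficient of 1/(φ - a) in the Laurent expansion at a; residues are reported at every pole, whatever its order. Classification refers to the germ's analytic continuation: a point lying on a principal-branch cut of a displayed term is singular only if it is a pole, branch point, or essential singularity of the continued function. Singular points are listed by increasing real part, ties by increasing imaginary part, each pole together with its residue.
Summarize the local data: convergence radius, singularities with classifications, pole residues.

Radius of convergence at 0: 1.
At (-1/20) - ((1/20)*sqrt(399))*i: a pole of order 3; residue ((120000/214089967)*sqrt(399))*i.
At (-1/20) + ((1/20)*sqrt(399))*i: a pole of order 3; residue -((120000/214089967)*sqrt(399))*i.

Denominator factor (φ**2 + φ/10 + 1)^3: discriminant -399/100, complex-conjugate roots (-1/20) + ((1/20)*sqrt(399))*i and (-1/20) - ((1/20)*sqrt(399))*i; poles of order 3, moduli 1 and 1.
The radius of convergence is the smallest modulus among the singular points: 1.
The factor φ**2 + φ/10 + 1 splits as (φ - a)(φ - a') with a = (-1/20) - ((1/20)*sqrt(399))*i, a' = (-1/20) + ((1/20)*sqrt(399))*i. At the order-3 pole a set g(φ) = (φ - a)^3*f(φ) = [-10*φ**2/39 + 38*φ/7 + 5/12] / (φ - a')^3.
Order-3 pole: residue = g''(a)/2; g''((-1/20) - ((1/20)*sqrt(399))*i) = ((240000/214089967)*sqrt(399))*i, so the residue is ((120000/214089967)*sqrt(399))*i.
The factor φ**2 + φ/10 + 1 splits as (φ - a)(φ - a') with a = (-1/20) + ((1/20)*sqrt(399))*i, a' = (-1/20) - ((1/20)*sqrt(399))*i. At the order-3 pole a set g(φ) = (φ - a)^3*f(φ) = [-10*φ**2/39 + 38*φ/7 + 5/12] / (φ - a')^3.
Order-3 pole: residue = g''(a)/2; g''((-1/20) + ((1/20)*sqrt(399))*i) = -((240000/214089967)*sqrt(399))*i, so the residue is -((120000/214089967)*sqrt(399))*i.
List the singular points by increasing real part (a conjugate pair: the negative imaginary part first).


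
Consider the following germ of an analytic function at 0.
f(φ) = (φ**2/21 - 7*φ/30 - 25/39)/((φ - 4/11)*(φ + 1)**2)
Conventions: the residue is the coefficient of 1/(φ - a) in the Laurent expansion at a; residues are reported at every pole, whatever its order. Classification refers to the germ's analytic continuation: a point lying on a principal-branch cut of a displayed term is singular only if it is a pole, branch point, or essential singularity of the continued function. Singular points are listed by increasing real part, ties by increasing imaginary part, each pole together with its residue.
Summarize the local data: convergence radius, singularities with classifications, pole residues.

Radius of convergence at 0: 4/11.
At -1: a pole of order 2; residue 133474/307125.
At 4/11: a pole of order 1; residue -118849/307125.

Denominator factor (φ - 4/11): pole of order 1 at 4/11, modulus 4/11.
Denominator factor (φ + 1)^2: pole of order 2 at -1, modulus 1.
The radius of convergence is the smallest modulus among the singular points: 4/11.
At the order-2 pole -1 set g(φ) = (φ - (-1))^2*f(φ) = (φ**2/21 - 7*φ/30 - 25/39)/(φ - 4/11).
Order-2 pole: residue = g'(a); g'(-1) = 133474/307125, so the residue is 133474/307125.
At the order-1 pole 4/11 set g(φ) = (φ - (4/11))*f(φ) = (φ**2/21 - 7*φ/30 - 25/39)/(φ + 1)**2.
Simple pole: residue = g(a) at a = 4/11, which is -118849/307125.
List the singular points by increasing real part (a conjugate pair: the negative imaginary part first).


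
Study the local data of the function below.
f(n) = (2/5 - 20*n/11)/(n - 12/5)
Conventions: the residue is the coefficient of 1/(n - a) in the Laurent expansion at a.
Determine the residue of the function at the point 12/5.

At the order-1 pole 12/5 set g(n) = (n - (12/5))*f(n) = 2/5 - 20*n/11.
Simple pole: residue = g(a) at a = 12/5, which is -218/55.

The residue is -218/55.


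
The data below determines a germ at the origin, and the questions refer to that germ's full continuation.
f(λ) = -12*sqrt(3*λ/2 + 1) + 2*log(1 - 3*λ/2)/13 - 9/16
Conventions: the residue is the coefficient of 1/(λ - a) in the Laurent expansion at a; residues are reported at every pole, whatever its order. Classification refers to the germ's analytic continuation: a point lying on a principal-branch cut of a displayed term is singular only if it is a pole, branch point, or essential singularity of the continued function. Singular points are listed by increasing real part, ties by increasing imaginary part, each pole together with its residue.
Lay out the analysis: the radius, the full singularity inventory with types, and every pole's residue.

Branch term (-12)*sqrt(1 - λ/(-2/3)): its argument vanishes at λ = -2/3, a square-root branch point, modulus 2/3.
Branch term (2/13)*log(1 - λ/(2/3)): its argument vanishes at λ = 2/3, a logarithmic branch point, modulus 2/3.
The radius of convergence is the smallest modulus among the singular points: 2/3.
List the singular points by increasing real part (a conjugate pair: the negative imaginary part first).

Radius of convergence at 0: 2/3.
At -2/3: an algebraic (square-root) branch point.
At 2/3: a logarithmic branch point.


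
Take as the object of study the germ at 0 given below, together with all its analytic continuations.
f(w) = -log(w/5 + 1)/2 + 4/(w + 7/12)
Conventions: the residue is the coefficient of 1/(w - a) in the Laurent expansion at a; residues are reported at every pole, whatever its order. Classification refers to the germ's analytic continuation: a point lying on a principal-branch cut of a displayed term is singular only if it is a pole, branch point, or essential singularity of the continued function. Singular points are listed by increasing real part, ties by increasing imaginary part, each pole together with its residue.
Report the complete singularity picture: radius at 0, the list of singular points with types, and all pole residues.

Radius of convergence at 0: 7/12.
At -5: a logarithmic branch point.
At -7/12: a pole of order 1; residue 4.

Denominator factor (w + 7/12): pole of order 1 at -7/12, modulus 7/12.
Branch term (-1/2)*log(1 - w/(-5)): its argument vanishes at w = -5, a logarithmic branch point, modulus 5.
The radius of convergence is the smallest modulus among the singular points: 7/12.
The branch term is analytic at -7/12 and contributes nothing to the residue; only the rational part matters.
At the order-1 pole -7/12 set g(w) = (w - (-7/12))*(rational part) = 4.
Simple pole: residue = g(a) at a = -7/12, which is 4.
List the singular points by increasing real part (a conjugate pair: the negative imaginary part first).


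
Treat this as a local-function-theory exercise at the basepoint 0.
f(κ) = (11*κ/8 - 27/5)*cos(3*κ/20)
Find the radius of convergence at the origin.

The factor cos(3*κ/20) is entire and contributes no finite singular point.
The polynomial part has no poles.
No finite singular points: the Taylor series at 0 converges everywhere.

The radius of convergence is infinite.


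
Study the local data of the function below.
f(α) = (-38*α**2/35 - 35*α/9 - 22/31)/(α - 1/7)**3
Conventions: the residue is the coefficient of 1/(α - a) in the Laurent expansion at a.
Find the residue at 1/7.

At the order-3 pole 1/7 set g(α) = (α - (1/7))^3*f(α) = -38*α**2/35 - 35*α/9 - 22/31.
Order-3 pole: residue = g''(a)/2; g''(1/7) = -76/35, so the residue is -38/35.

The residue is -38/35.


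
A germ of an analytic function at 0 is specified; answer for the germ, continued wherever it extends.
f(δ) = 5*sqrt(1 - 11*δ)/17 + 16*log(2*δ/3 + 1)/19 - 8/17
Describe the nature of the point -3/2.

The point is a logarithmic branch point.

The term (16/19)*log(1 - δ/(-3/2)) has argument 1 - -3/2/(-3/2) = 0 at -3/2: a logarithmic (infinitely-sheeted) branch point; the remaining terms are analytic or single-valued there.


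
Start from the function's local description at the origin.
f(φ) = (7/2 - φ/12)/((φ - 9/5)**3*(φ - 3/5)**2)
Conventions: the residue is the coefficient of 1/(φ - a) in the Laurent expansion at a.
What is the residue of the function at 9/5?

The residue is 25625/5184.

At the order-3 pole 9/5 set g(φ) = (φ - (9/5))^3*f(φ) = (7/2 - φ/12)/(φ - 3/5)**2.
Order-3 pole: residue = g''(a)/2; g''(9/5) = 25625/2592, so the residue is 25625/5184.


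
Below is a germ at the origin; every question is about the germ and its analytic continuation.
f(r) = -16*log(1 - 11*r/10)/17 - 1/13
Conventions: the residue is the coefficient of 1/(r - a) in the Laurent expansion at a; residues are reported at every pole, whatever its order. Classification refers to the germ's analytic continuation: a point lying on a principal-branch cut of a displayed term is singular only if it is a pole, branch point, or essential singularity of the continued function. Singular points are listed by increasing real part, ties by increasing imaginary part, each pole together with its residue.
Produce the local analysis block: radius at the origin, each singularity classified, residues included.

Branch term (-16/17)*log(1 - r/(10/11)): its argument vanishes at r = 10/11, a logarithmic branch point, modulus 10/11.
The radius of convergence is the smallest modulus among the singular points: 10/11.

Radius of convergence at 0: 10/11.
At 10/11: a logarithmic branch point.


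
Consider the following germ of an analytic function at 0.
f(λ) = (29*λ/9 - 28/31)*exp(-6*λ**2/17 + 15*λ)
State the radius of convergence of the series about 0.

The radius of convergence is infinite.

The factor exp(-6*λ**2/17 + 15*λ) is entire and contributes no finite singular point.
The polynomial part has no poles.
No finite singular points: the Taylor series at 0 converges everywhere.


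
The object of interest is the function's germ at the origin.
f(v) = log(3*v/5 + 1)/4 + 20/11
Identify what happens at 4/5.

The point is a regular point.

There is no denominator, hence no pole anywhere.
Branch term log(1 - v/(-5/3)): argument at 4/5 is 37/25, nonzero, so 4/5 is not its branch point (a point on a principal cut is still regular for the continued germ).
So the germ continues analytically to 4/5.


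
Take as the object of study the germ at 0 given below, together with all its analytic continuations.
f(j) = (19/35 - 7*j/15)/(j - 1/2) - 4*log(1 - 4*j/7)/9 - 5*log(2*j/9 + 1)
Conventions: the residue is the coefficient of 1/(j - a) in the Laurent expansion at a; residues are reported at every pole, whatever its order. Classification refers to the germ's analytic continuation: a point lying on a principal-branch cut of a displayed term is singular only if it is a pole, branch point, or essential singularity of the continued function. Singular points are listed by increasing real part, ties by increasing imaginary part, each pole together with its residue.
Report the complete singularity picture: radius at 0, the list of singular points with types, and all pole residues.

Denominator factor (j - 1/2): pole of order 1 at 1/2, modulus 1/2.
Branch term (-5)*log(1 - j/(-9/2)): its argument vanishes at j = -9/2, a logarithmic branch point, modulus 9/2.
Branch term (-4/9)*log(1 - j/(7/4)): its argument vanishes at j = 7/4, a logarithmic branch point, modulus 7/4.
The radius of convergence is the smallest modulus among the singular points: 1/2.
The branch terms are analytic at 1/2 and contribute nothing to the residue; only the rational part matters.
At the order-1 pole 1/2 set g(j) = (j - (1/2))*(rational part) = 19/35 - 7*j/15.
Simple pole: residue = g(a) at a = 1/2, which is 13/42.
List the singular points by increasing real part (a conjugate pair: the negative imaginary part first).

Radius of convergence at 0: 1/2.
At -9/2: a logarithmic branch point.
At 1/2: a pole of order 1; residue 13/42.
At 7/4: a logarithmic branch point.


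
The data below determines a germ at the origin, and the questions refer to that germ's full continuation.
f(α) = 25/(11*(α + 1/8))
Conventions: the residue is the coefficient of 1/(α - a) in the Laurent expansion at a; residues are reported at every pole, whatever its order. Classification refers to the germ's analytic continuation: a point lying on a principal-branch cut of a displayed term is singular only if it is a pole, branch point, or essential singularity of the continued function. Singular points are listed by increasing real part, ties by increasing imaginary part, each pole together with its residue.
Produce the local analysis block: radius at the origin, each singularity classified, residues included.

Radius of convergence at 0: 1/8.
At -1/8: a pole of order 1; residue 25/11.

Denominator factor (α + 1/8): pole of order 1 at -1/8, modulus 1/8.
The radius of convergence is the smallest modulus among the singular points: 1/8.
At the order-1 pole -1/8 set g(α) = (α - (-1/8))*f(α) = 25/11.
Simple pole: residue = g(a) at a = -1/8, which is 25/11.


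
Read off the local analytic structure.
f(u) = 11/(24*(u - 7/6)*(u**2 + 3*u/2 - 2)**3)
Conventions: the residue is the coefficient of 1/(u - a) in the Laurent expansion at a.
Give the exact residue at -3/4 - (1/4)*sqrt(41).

The factor u**2 + 3*u/2 - 2 splits as (u - a)(u - a') with a = -3/4 - (1/4)*sqrt(41), a' = -3/4 + (1/4)*sqrt(41). At the order-3 pole a set g(u) = (u - a)^3*f(u) = [11/(24*(u - 7/6))] / (u - a')^3.
Order-3 pole: residue = g''(a)/2; g''(-3/4 - (1/4)*sqrt(41)) = -2673/8000 + (29408973/551368000)*sqrt(41), so the residue is -2673/16000 + (29408973/1102736000)*sqrt(41).

The residue is -2673/16000 + (29408973/1102736000)*sqrt(41).


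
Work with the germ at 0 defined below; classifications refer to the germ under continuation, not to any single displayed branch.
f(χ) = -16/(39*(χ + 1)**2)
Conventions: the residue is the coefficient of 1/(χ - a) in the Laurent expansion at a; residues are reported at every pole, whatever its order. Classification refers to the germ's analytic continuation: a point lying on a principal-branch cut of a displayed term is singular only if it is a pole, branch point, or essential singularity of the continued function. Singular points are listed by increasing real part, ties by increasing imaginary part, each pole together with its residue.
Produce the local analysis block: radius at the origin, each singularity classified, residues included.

Radius of convergence at 0: 1.
At -1: a pole of order 2; residue 0.

Denominator factor (χ + 1)^2: pole of order 2 at -1, modulus 1.
The radius of convergence is the smallest modulus among the singular points: 1.
At the order-2 pole -1 set g(χ) = (χ - (-1))^2*f(χ) = -16/39.
Order-2 pole: residue = g'(a); g'(-1) = 0, so the residue is 0.


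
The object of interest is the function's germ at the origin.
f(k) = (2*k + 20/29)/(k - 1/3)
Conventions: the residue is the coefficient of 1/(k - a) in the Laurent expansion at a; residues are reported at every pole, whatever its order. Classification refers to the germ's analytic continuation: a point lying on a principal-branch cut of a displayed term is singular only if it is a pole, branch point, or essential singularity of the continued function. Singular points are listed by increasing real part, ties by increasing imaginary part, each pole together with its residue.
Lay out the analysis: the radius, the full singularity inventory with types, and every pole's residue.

Denominator factor (k - 1/3): pole of order 1 at 1/3, modulus 1/3.
The radius of convergence is the smallest modulus among the singular points: 1/3.
At the order-1 pole 1/3 set g(k) = (k - (1/3))*f(k) = 2*k + 20/29.
Simple pole: residue = g(a) at a = 1/3, which is 118/87.

Radius of convergence at 0: 1/3.
At 1/3: a pole of order 1; residue 118/87.


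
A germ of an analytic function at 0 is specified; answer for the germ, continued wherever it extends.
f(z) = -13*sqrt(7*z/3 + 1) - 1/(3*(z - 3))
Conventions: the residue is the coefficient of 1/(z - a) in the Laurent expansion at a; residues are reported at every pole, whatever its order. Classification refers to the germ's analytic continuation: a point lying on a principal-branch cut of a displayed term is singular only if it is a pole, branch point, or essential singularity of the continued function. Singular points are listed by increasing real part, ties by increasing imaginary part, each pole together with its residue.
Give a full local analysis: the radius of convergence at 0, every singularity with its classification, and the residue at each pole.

Radius of convergence at 0: 3/7.
At -3/7: an algebraic (square-root) branch point.
At 3: a pole of order 1; residue -1/3.

Denominator factor (z - 3): pole of order 1 at 3, modulus 3.
Branch term (-13)*sqrt(1 - z/(-3/7)): its argument vanishes at z = -3/7, a square-root branch point, modulus 3/7.
The radius of convergence is the smallest modulus among the singular points: 3/7.
The branch term is analytic at 3 and contributes nothing to the residue; only the rational part matters.
At the order-1 pole 3 set g(z) = (z - (3))*(rational part) = -1/3.
Simple pole: residue = g(a) at a = 3, which is -1/3.
List the singular points by increasing real part (a conjugate pair: the negative imaginary part first).


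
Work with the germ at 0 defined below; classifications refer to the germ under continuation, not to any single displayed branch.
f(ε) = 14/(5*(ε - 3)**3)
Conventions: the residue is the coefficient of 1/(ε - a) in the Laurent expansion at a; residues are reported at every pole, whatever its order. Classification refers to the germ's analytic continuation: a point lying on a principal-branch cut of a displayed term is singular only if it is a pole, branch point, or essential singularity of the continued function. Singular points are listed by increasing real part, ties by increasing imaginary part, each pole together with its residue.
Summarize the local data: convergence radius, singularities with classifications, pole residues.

Denominator factor (ε - 3)^3: pole of order 3 at 3, modulus 3.
The radius of convergence is the smallest modulus among the singular points: 3.
At the order-3 pole 3 set g(ε) = (ε - (3))^3*f(ε) = 14/5.
Order-3 pole: residue = g''(a)/2; g''(3) = 0, so the residue is 0.

Radius of convergence at 0: 3.
At 3: a pole of order 3; residue 0.


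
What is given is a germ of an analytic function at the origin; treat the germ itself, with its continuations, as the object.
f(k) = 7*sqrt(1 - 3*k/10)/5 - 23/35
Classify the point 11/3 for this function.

The point is a regular point.

There is no denominator, hence no pole anywhere.
Branch term sqrt(1 - k/(10/3)): argument at 11/3 is -1/10, nonzero, so 11/3 is not its branch point (a point on a principal cut is still regular for the continued germ).
So the germ continues analytically to 11/3.


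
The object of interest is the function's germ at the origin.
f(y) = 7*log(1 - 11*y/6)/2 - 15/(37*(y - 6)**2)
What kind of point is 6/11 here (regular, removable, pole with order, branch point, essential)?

The point is a logarithmic branch point.

The term (7/2)*log(1 - y/(6/11)) has argument 1 - 6/11/(6/11) = 0 at 6/11: a logarithmic (infinitely-sheeted) branch point; the remaining terms are analytic or single-valued there.


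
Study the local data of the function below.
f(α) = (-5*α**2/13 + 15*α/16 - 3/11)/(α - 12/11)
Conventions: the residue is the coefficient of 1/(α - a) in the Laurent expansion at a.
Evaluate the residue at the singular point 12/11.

The residue is 1839/6292.

At the order-1 pole 12/11 set g(α) = (α - (12/11))*f(α) = -5*α**2/13 + 15*α/16 - 3/11.
Simple pole: residue = g(a) at a = 12/11, which is 1839/6292.


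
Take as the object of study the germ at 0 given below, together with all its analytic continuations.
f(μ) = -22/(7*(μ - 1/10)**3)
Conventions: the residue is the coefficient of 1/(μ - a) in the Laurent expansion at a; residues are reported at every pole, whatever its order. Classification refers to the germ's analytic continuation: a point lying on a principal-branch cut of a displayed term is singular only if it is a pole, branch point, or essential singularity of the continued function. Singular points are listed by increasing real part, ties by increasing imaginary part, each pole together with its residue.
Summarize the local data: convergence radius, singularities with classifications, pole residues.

Radius of convergence at 0: 1/10.
At 1/10: a pole of order 3; residue 0.

Denominator factor (μ - 1/10)^3: pole of order 3 at 1/10, modulus 1/10.
The radius of convergence is the smallest modulus among the singular points: 1/10.
At the order-3 pole 1/10 set g(μ) = (μ - (1/10))^3*f(μ) = -22/7.
Order-3 pole: residue = g''(a)/2; g''(1/10) = 0, so the residue is 0.


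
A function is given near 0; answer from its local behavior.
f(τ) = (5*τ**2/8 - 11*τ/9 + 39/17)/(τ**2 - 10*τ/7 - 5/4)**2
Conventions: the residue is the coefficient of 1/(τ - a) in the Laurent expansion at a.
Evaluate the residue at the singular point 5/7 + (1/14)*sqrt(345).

The residue is -(1074521/291373200)*sqrt(345).

The factor τ**2 - 10*τ/7 - 5/4 splits as (τ - a)(τ - a') with a = 5/7 + (1/14)*sqrt(345), a' = 5/7 - (1/14)*sqrt(345). At the order-2 pole a set g(τ) = (τ - a)^2*f(τ) = [5*τ**2/8 - 11*τ/9 + 39/17] / (τ - a')^2.
Order-2 pole: residue = g'(a); g'(5/7 + (1/14)*sqrt(345)) = -(1074521/291373200)*sqrt(345), so the residue is -(1074521/291373200)*sqrt(345).


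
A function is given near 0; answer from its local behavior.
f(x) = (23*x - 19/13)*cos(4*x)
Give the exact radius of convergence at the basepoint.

The radius of convergence is infinite.

The factor cos(4*x) is entire and contributes no finite singular point.
The polynomial part has no poles.
No finite singular points: the Taylor series at 0 converges everywhere.


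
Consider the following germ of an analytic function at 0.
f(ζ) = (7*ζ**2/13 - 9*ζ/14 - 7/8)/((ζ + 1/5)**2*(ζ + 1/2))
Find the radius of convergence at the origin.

The radius of convergence is 1/5.

Denominator factor (ζ + 1/2): pole of order 1 at -1/2, modulus 1/2.
Denominator factor (ζ + 1/5)^2: pole of order 2 at -1/5, modulus 1/5.
The radius of convergence is the smallest modulus among the singular points: 1/5.


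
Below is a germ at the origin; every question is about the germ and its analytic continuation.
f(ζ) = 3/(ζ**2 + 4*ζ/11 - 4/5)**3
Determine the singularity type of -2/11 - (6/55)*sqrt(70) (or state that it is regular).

The point is a pole of order 3.

The denominator factor ζ**2 + 4*ζ/11 - 4/5 vanishes at -2/11 - (6/55)*sqrt(70) and appears to the power 3; the numerator there equals 3, nonzero, and no other factor vanishes.
Hence a pole whose order is the multiplicity, 3.


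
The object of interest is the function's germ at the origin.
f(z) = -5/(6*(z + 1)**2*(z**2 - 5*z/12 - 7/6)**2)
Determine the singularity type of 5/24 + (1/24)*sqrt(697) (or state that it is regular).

The denominator factor z**2 - 5*z/12 - 7/6 vanishes at 5/24 + (1/24)*sqrt(697) and appears to the power 2; the numerator there equals -5/6, nonzero, and no other factor vanishes.
Hence a pole whose order is the multiplicity, 2.

The point is a pole of order 2.


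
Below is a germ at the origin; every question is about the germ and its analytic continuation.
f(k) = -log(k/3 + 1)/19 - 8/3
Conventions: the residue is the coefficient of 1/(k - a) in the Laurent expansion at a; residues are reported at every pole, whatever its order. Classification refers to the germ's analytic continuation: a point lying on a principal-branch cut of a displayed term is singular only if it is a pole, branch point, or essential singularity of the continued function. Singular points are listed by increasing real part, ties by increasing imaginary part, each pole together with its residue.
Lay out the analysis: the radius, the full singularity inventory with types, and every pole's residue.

Radius of convergence at 0: 3.
At -3: a logarithmic branch point.

Branch term (-1/19)*log(1 - k/(-3)): its argument vanishes at k = -3, a logarithmic branch point, modulus 3.
The radius of convergence is the smallest modulus among the singular points: 3.


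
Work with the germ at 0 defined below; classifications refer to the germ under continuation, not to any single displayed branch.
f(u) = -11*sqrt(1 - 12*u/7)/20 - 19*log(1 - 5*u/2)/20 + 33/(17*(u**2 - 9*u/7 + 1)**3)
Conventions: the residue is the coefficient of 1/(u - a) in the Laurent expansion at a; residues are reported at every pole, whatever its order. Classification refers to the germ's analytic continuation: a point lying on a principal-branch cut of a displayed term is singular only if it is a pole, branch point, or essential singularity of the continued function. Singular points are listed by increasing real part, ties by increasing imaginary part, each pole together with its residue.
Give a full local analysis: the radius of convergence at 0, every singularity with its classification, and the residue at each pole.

Denominator factor (u**2 - 9*u/7 + 1)^3: discriminant -115/49, complex-conjugate roots (9/14) + ((1/14)*sqrt(115))*i and (9/14) - ((1/14)*sqrt(115))*i; poles of order 3, moduli 1 and 1.
Branch term (-19/20)*log(1 - u/(2/5)): its argument vanishes at u = 2/5, a logarithmic branch point, modulus 2/5.
Branch term (-11/20)*sqrt(1 - u/(7/12)): its argument vanishes at u = 7/12, a square-root branch point, modulus 7/12.
The radius of convergence is the smallest modulus among the singular points: 2/5.
The branch terms are analytic at (9/14) - ((1/14)*sqrt(115))*i and contribute nothing to the residue; only the rational part matters.
The factor u**2 - 9*u/7 + 1 splits as (u - a)(u - a') with a = (9/14) - ((1/14)*sqrt(115))*i, a' = (9/14) + ((1/14)*sqrt(115))*i. At the order-3 pole a set g(u) = (u - a)^3*(rational part) = [33/17] / (u - a')^3.
Order-3 pole: residue = g''(a)/2; g''((9/14) - ((1/14)*sqrt(115))*i) = ((6655572/25854875)*sqrt(115))*i, so the residue is ((3327786/25854875)*sqrt(115))*i.
The branch terms are analytic at (9/14) + ((1/14)*sqrt(115))*i and contribute nothing to the residue; only the rational part matters.
The factor u**2 - 9*u/7 + 1 splits as (u - a)(u - a') with a = (9/14) + ((1/14)*sqrt(115))*i, a' = (9/14) - ((1/14)*sqrt(115))*i. At the order-3 pole a set g(u) = (u - a)^3*(rational part) = [33/17] / (u - a')^3.
Order-3 pole: residue = g''(a)/2; g''((9/14) + ((1/14)*sqrt(115))*i) = -((6655572/25854875)*sqrt(115))*i, so the residue is -((3327786/25854875)*sqrt(115))*i.
List the singular points by increasing real part (a conjugate pair: the negative imaginary part first).

Radius of convergence at 0: 2/5.
At 2/5: a logarithmic branch point.
At 7/12: an algebraic (square-root) branch point.
At (9/14) - ((1/14)*sqrt(115))*i: a pole of order 3; residue ((3327786/25854875)*sqrt(115))*i.
At (9/14) + ((1/14)*sqrt(115))*i: a pole of order 3; residue -((3327786/25854875)*sqrt(115))*i.


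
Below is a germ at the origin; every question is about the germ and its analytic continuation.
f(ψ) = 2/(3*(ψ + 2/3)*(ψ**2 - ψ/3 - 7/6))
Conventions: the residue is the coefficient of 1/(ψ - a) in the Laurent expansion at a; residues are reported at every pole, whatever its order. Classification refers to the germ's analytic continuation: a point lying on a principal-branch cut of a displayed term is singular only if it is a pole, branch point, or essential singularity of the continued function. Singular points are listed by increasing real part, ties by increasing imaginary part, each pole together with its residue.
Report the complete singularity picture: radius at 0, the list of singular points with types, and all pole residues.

Denominator factor (ψ**2 - ψ/3 - 7/6): discriminant 43/9, real irrational roots 1/6 + (1/6)*sqrt(43) and 1/6 - (1/6)*sqrt(43); poles of order 1, moduli 1/6 + (1/6)*sqrt(43) and -1/6 + (1/6)*sqrt(43).
Denominator factor (ψ + 2/3): pole of order 1 at -2/3, modulus 2/3.
The radius of convergence is the smallest modulus among the singular points: 2/3.
The factor ψ**2 - ψ/3 - 7/6 splits as (ψ - a)(ψ - a') with a = 1/6 - (1/6)*sqrt(43), a' = 1/6 + (1/6)*sqrt(43). At the order-1 pole a set g(ψ) = (ψ - a)*f(ψ) = [2/(3*(ψ + 2/3))] / (ψ - a').
Simple pole: residue = g(a) at a = 1/6 - (1/6)*sqrt(43), which is 2/3 + (10/129)*sqrt(43).
At the order-1 pole -2/3 set g(ψ) = (ψ - (-2/3))*f(ψ) = 2/(3*(ψ**2 - ψ/3 - 7/6)).
Simple pole: residue = g(a) at a = -2/3, which is -4/3.
The factor ψ**2 - ψ/3 - 7/6 splits as (ψ - a)(ψ - a') with a = 1/6 + (1/6)*sqrt(43), a' = 1/6 - (1/6)*sqrt(43). At the order-1 pole a set g(ψ) = (ψ - a)*f(ψ) = [2/(3*(ψ + 2/3))] / (ψ - a').
Simple pole: residue = g(a) at a = 1/6 + (1/6)*sqrt(43), which is 2/3 - (10/129)*sqrt(43).
List the singular points by increasing real part (a conjugate pair: the negative imaginary part first).

Radius of convergence at 0: 2/3.
At 1/6 - (1/6)*sqrt(43): a pole of order 1; residue 2/3 + (10/129)*sqrt(43).
At -2/3: a pole of order 1; residue -4/3.
At 1/6 + (1/6)*sqrt(43): a pole of order 1; residue 2/3 - (10/129)*sqrt(43).


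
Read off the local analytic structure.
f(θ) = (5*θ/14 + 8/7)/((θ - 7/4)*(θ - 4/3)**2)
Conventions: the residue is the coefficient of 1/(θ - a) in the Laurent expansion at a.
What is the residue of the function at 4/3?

At the order-2 pole 4/3 set g(θ) = (θ - (4/3))^2*f(θ) = (5*θ/14 + 8/7)/(θ - 7/4).
Order-2 pole: residue = g'(a); g'(4/3) = -1782/175, so the residue is -1782/175.

The residue is -1782/175.


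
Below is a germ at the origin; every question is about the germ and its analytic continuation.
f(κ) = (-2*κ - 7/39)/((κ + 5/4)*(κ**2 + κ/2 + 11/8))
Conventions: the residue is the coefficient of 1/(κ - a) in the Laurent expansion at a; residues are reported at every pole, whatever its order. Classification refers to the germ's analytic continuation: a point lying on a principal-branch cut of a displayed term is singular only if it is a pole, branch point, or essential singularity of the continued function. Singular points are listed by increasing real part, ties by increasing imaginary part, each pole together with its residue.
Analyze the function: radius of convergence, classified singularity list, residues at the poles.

Radius of convergence at 0: (1/4)*sqrt(22).
At -5/4: a pole of order 1; residue 1448/1443.
At (-1/4) - ((1/4)*sqrt(21))*i: a pole of order 1; residue (-724/1443) - ((2876/30303)*sqrt(21))*i.
At (-1/4) + ((1/4)*sqrt(21))*i: a pole of order 1; residue (-724/1443) + ((2876/30303)*sqrt(21))*i.

Denominator factor (κ + 5/4): pole of order 1 at -5/4, modulus 5/4.
Denominator factor (κ**2 + κ/2 + 11/8): discriminant -21/4, complex-conjugate roots (-1/4) + ((1/4)*sqrt(21))*i and (-1/4) - ((1/4)*sqrt(21))*i; poles of order 1, moduli (1/4)*sqrt(22) and (1/4)*sqrt(22).
The radius of convergence is the smallest modulus among the singular points: (1/4)*sqrt(22).
At the order-1 pole -5/4 set g(κ) = (κ - (-5/4))*f(κ) = (-2*κ - 7/39)/(κ**2 + κ/2 + 11/8).
Simple pole: residue = g(a) at a = -5/4, which is 1448/1443.
The factor κ**2 + κ/2 + 11/8 splits as (κ - a)(κ - a') with a = (-1/4) - ((1/4)*sqrt(21))*i, a' = (-1/4) + ((1/4)*sqrt(21))*i. At the order-1 pole a set g(κ) = (κ - a)*f(κ) = [(-2*κ - 7/39)/(κ + 5/4)] / (κ - a').
Simple pole: residue = g(a) at a = (-1/4) - ((1/4)*sqrt(21))*i, which is (-724/1443) - ((2876/30303)*sqrt(21))*i.
The factor κ**2 + κ/2 + 11/8 splits as (κ - a)(κ - a') with a = (-1/4) + ((1/4)*sqrt(21))*i, a' = (-1/4) - ((1/4)*sqrt(21))*i. At the order-1 pole a set g(κ) = (κ - a)*f(κ) = [(-2*κ - 7/39)/(κ + 5/4)] / (κ - a').
Simple pole: residue = g(a) at a = (-1/4) + ((1/4)*sqrt(21))*i, which is (-724/1443) + ((2876/30303)*sqrt(21))*i.
List the singular points by increasing real part (a conjugate pair: the negative imaginary part first).


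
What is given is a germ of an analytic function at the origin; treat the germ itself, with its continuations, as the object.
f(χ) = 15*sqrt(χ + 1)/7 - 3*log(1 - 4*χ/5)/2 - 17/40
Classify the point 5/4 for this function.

The term (-3/2)*log(1 - χ/(5/4)) has argument 1 - 5/4/(5/4) = 0 at 5/4: a logarithmic (infinitely-sheeted) branch point; the remaining terms are analytic or single-valued there.

The point is a logarithmic branch point.


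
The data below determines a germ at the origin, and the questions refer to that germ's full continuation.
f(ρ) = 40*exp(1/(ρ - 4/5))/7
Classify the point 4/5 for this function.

The exponent 1/(ρ - (4/5)) has a pole at 4/5, so exp(1/(ρ - (4/5))) takes every nonzero value near it: an essential singularity (not a pole of any order).

The point is an essential singularity.


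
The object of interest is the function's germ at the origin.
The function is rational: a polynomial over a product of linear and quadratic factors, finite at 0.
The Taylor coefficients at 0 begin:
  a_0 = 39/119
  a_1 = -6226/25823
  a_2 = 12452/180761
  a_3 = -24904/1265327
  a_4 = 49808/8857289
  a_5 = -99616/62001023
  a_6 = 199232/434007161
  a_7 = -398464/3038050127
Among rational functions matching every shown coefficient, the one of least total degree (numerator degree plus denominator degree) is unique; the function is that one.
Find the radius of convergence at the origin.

No rational of total degree below 2 reproduces all 8 coefficients; solving the [1/1] Pade equations on them gives f(μ) = (39/34 - 16*μ/31)/(μ + 7/2), whose expansion matches every shown term.
Denominator factor (μ + 7/2): pole of order 1 at -7/2, modulus 7/2.
The radius of convergence is the smallest modulus among the singular points: 7/2.

The radius of convergence is 7/2.


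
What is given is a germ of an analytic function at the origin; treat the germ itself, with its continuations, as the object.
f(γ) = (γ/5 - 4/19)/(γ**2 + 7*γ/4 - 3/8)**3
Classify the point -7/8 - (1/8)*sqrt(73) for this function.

The denominator factor γ**2 + 7*γ/4 - 3/8 vanishes at -7/8 - (1/8)*sqrt(73) and appears to the power 3; the numerator there equals -293/760 - (1/40)*sqrt(73), nonzero, and no other factor vanishes.
Hence a pole whose order is the multiplicity, 3.

The point is a pole of order 3.


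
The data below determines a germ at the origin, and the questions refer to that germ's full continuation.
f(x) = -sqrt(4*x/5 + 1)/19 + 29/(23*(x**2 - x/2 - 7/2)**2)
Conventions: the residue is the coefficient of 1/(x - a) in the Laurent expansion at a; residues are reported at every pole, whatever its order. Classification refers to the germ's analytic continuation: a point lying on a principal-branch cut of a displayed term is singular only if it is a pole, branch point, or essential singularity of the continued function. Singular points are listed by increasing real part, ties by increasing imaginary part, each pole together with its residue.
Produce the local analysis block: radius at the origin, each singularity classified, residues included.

Denominator factor (x**2 - x/2 - 7/2)^2: discriminant 57/4, real irrational roots 1/4 + (1/4)*sqrt(57) and 1/4 - (1/4)*sqrt(57); poles of order 2, moduli 1/4 + (1/4)*sqrt(57) and -1/4 + (1/4)*sqrt(57).
Branch term (-1/19)*sqrt(1 - x/(-5/4)): its argument vanishes at x = -5/4, a square-root branch point, modulus 5/4.
The radius of convergence is the smallest modulus among the singular points: 5/4.
The branch term is analytic at 1/4 - (1/4)*sqrt(57) and contributes nothing to the residue; only the rational part matters.
The factor x**2 - x/2 - 7/2 splits as (x - a)(x - a') with a = 1/4 - (1/4)*sqrt(57), a' = 1/4 + (1/4)*sqrt(57). At the order-2 pole a set g(x) = (x - a)^2*(rational part) = [29/23] / (x - a')^2.
Order-2 pole: residue = g'(a); g'(1/4 - (1/4)*sqrt(57)) = (464/74727)*sqrt(57), so the residue is (464/74727)*sqrt(57).
The branch term is analytic at 1/4 + (1/4)*sqrt(57) and contributes nothing to the residue; only the rational part matters.
The factor x**2 - x/2 - 7/2 splits as (x - a)(x - a') with a = 1/4 + (1/4)*sqrt(57), a' = 1/4 - (1/4)*sqrt(57). At the order-2 pole a set g(x) = (x - a)^2*(rational part) = [29/23] / (x - a')^2.
Order-2 pole: residue = g'(a); g'(1/4 + (1/4)*sqrt(57)) = -(464/74727)*sqrt(57), so the residue is -(464/74727)*sqrt(57).
List the singular points by increasing real part (a conjugate pair: the negative imaginary part first).

Radius of convergence at 0: 5/4.
At 1/4 - (1/4)*sqrt(57): a pole of order 2; residue (464/74727)*sqrt(57).
At -5/4: an algebraic (square-root) branch point.
At 1/4 + (1/4)*sqrt(57): a pole of order 2; residue -(464/74727)*sqrt(57).


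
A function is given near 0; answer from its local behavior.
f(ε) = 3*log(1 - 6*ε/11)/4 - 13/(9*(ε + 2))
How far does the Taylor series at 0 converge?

The radius of convergence is 11/6.

Denominator factor (ε + 2): pole of order 1 at -2, modulus 2.
Branch term (3/4)*log(1 - ε/(11/6)): its argument vanishes at ε = 11/6, a logarithmic branch point, modulus 11/6.
The radius of convergence is the smallest modulus among the singular points: 11/6.


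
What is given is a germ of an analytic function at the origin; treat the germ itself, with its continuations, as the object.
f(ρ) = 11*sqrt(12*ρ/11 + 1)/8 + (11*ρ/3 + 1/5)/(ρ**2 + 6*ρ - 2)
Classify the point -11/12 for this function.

The point is an algebraic (square-root) branch point.

The term (11/8)*sqrt(1 - ρ/(-11/12)) has argument 1 - -11/12/(-11/12) = 0 at -11/12: a square-root (algebraic, two-sheeted) branch point; the remaining terms are analytic or single-valued there.
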